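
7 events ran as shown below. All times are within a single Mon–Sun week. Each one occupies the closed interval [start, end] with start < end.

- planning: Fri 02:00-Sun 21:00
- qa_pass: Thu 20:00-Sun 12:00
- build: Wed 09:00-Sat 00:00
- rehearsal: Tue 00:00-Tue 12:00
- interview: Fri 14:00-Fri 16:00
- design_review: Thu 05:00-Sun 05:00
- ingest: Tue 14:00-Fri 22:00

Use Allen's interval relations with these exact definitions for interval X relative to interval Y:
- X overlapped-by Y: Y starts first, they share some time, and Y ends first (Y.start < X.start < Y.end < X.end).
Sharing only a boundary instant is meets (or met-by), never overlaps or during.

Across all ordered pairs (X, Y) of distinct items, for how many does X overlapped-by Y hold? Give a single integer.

Checking all 42 ordered pairs for relation 'overlapped-by'; matching pairs in alphabetical order:
(build, ingest): build overlapped-by ingest ✓
(design_review, build): design_review overlapped-by build ✓
(design_review, ingest): design_review overlapped-by ingest ✓
(planning, build): planning overlapped-by build ✓
(planning, design_review): planning overlapped-by design_review ✓
(planning, ingest): planning overlapped-by ingest ✓
(planning, qa_pass): planning overlapped-by qa_pass ✓
(qa_pass, build): qa_pass overlapped-by build ✓
(qa_pass, design_review): qa_pass overlapped-by design_review ✓
(qa_pass, ingest): qa_pass overlapped-by ingest ✓
Count: 10.

10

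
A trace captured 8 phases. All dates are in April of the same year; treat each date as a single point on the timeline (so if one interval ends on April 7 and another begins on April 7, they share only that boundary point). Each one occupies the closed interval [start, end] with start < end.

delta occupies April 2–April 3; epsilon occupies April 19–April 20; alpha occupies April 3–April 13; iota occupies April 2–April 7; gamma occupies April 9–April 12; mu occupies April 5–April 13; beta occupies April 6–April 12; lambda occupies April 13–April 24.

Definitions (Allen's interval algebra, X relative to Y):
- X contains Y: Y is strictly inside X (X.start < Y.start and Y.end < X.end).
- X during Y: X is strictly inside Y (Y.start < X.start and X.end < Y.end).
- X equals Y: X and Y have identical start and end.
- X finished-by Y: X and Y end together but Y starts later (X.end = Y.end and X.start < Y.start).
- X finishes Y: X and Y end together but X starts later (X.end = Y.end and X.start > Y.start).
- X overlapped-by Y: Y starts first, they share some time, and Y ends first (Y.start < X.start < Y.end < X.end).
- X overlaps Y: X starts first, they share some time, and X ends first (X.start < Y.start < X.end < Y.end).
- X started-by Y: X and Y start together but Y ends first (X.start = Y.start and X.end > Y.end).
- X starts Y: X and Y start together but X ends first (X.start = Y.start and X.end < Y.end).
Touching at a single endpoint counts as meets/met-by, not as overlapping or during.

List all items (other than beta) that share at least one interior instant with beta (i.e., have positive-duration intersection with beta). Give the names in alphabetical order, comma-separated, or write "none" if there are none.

Target beta = [April 6, April 12].
alpha [April 3, April 13] → contains → yes.
delta [April 2, April 3] → before → no.
epsilon [April 19, April 20] → after → no.
gamma [April 9, April 12] → finishes → yes.
iota [April 2, April 7] → overlaps → yes.
lambda [April 13, April 24] → after → no.
mu [April 5, April 13] → contains → yes.
Result: alpha, gamma, iota, mu.

alpha, gamma, iota, mu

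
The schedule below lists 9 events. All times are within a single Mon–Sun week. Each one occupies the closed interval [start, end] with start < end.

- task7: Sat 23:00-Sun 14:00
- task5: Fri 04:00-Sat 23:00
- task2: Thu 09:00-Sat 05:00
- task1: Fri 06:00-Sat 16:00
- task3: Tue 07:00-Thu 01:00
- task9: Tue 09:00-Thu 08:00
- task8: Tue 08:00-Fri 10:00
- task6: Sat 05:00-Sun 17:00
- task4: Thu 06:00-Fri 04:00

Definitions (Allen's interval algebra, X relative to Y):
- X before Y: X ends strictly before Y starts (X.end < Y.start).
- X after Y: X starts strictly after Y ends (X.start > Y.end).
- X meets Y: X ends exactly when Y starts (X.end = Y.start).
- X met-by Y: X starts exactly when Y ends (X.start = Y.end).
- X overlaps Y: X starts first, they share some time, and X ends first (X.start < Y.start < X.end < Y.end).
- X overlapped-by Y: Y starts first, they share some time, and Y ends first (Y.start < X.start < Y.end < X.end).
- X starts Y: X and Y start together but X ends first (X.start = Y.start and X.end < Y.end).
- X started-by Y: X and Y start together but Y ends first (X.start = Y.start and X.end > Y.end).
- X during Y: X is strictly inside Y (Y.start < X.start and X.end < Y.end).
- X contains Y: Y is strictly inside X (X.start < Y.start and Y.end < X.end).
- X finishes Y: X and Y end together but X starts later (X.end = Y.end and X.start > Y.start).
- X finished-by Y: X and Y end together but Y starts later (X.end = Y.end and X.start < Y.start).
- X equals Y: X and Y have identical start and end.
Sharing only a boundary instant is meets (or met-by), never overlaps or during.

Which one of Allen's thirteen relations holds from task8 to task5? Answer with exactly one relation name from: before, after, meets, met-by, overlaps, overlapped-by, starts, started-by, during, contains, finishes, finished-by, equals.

overlaps

task8 = [Tue 08:00, Fri 10:00]; task5 = [Fri 04:00, Sat 23:00].
Compare endpoints: task8.start < task5.start, task8.start < task5.end, task8.end > task5.start, task8.end < task5.end.
That pattern is 'overlaps'.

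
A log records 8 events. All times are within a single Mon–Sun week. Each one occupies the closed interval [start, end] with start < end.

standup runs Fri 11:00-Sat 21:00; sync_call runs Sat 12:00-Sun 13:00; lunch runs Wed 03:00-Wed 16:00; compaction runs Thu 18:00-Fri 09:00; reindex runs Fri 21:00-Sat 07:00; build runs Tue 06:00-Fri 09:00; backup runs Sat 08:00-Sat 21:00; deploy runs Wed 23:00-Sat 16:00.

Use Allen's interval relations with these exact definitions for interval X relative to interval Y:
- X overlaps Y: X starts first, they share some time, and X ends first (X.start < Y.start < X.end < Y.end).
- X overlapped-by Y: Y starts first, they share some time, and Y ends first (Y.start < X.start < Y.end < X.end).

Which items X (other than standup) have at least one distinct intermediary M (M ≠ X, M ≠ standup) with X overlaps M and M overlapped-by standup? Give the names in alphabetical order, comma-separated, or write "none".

backup, deploy

Target standup = [Fri 11:00, Sat 21:00].
Intermediaries M with M overlapped-by standup: sync_call.
Via sync_call — items with X overlaps sync_call: backup, deploy.
Union: backup, deploy.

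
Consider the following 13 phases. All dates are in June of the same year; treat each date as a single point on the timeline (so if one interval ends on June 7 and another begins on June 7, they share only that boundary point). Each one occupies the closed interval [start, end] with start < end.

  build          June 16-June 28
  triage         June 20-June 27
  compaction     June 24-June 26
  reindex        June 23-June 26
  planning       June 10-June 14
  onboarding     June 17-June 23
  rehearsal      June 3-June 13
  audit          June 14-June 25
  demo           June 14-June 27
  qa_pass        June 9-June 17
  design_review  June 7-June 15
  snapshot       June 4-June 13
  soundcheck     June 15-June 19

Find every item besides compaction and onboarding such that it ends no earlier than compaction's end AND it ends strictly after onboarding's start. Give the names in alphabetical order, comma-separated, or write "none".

Conditions: its end is no earlier than compaction's end (X.end >= June 26) AND its end is strictly after onboarding's start (X.end > June 17).
audit: end June 25 >= June 26? ✗; end June 25 > June 17? ✓ → no.
build: end June 28 >= June 26? ✓; end June 28 > June 17? ✓ → yes.
demo: end June 27 >= June 26? ✓; end June 27 > June 17? ✓ → yes.
design_review: end June 15 >= June 26? ✗; end June 15 > June 17? ✗ → no.
planning: end June 14 >= June 26? ✗; end June 14 > June 17? ✗ → no.
qa_pass: end June 17 >= June 26? ✗; end June 17 > June 17? ✗ → no.
rehearsal: end June 13 >= June 26? ✗; end June 13 > June 17? ✗ → no.
reindex: end June 26 >= June 26? ✓; end June 26 > June 17? ✓ → yes.
snapshot: end June 13 >= June 26? ✗; end June 13 > June 17? ✗ → no.
soundcheck: end June 19 >= June 26? ✗; end June 19 > June 17? ✓ → no.
triage: end June 27 >= June 26? ✓; end June 27 > June 17? ✓ → yes.
Result: build, demo, reindex, triage.

build, demo, reindex, triage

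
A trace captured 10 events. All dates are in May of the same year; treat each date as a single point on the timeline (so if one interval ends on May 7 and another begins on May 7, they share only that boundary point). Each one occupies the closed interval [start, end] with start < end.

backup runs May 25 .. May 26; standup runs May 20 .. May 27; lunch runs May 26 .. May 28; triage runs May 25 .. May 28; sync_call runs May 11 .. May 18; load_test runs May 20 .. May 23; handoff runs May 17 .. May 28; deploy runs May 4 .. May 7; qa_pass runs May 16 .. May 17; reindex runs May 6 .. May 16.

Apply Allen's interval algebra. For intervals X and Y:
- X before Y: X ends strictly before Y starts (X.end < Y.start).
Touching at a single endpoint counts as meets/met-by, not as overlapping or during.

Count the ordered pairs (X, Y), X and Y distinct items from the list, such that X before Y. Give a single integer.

27

Checking all 90 ordered pairs for relation 'before'; matching pairs in alphabetical order:
(deploy, backup): deploy before backup ✓
(deploy, handoff): deploy before handoff ✓
(deploy, load_test): deploy before load_test ✓
(deploy, lunch): deploy before lunch ✓
(deploy, qa_pass): deploy before qa_pass ✓
(deploy, standup): deploy before standup ✓
(deploy, sync_call): deploy before sync_call ✓
(deploy, triage): deploy before triage ✓
(load_test, backup): load_test before backup ✓
(load_test, lunch): load_test before lunch ✓
(load_test, triage): load_test before triage ✓
(qa_pass, backup): qa_pass before backup ✓
(qa_pass, load_test): qa_pass before load_test ✓
(qa_pass, lunch): qa_pass before lunch ✓
(qa_pass, standup): qa_pass before standup ✓
(qa_pass, triage): qa_pass before triage ✓
(reindex, backup): reindex before backup ✓
(reindex, handoff): reindex before handoff ✓
(reindex, load_test): reindex before load_test ✓
(reindex, lunch): reindex before lunch ✓
(reindex, standup): reindex before standup ✓
(reindex, triage): reindex before triage ✓
(sync_call, backup): sync_call before backup ✓
(sync_call, load_test): sync_call before load_test ✓
... plus 3 further pairs not listed.
Count: 27.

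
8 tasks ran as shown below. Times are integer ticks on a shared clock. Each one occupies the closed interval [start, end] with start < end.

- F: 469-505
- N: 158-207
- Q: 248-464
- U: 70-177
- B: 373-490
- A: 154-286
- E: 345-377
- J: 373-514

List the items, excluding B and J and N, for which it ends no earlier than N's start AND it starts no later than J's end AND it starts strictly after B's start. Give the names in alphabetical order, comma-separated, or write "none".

F

Conditions: its end is no earlier than N's start (X.end >= 158) AND its start is no later than J's end (X.start <= 514) AND its start is strictly after B's start (X.start > 373).
A: end 286 >= 158? ✓; start 154 <= 514? ✓; start 154 > 373? ✗ → no.
E: end 377 >= 158? ✓; start 345 <= 514? ✓; start 345 > 373? ✗ → no.
F: end 505 >= 158? ✓; start 469 <= 514? ✓; start 469 > 373? ✓ → yes.
Q: end 464 >= 158? ✓; start 248 <= 514? ✓; start 248 > 373? ✗ → no.
U: end 177 >= 158? ✓; start 70 <= 514? ✓; start 70 > 373? ✗ → no.
Result: F.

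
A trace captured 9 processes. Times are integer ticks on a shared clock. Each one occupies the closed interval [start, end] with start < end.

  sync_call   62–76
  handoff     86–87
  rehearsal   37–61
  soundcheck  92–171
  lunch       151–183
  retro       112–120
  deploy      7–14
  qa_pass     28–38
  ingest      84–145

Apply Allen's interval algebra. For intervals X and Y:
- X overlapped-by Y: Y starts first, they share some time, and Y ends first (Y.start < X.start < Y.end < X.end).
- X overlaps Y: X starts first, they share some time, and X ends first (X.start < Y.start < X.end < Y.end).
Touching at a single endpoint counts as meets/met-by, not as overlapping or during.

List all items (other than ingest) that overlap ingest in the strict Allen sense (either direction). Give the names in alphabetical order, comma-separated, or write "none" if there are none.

Target ingest = [84, 145].
deploy [7, 14] → before → no.
handoff [86, 87] → during → no.
lunch [151, 183] → after → no.
qa_pass [28, 38] → before → no.
rehearsal [37, 61] → before → no.
retro [112, 120] → during → no.
soundcheck [92, 171] → overlapped-by → yes.
sync_call [62, 76] → before → no.
Result: soundcheck.

soundcheck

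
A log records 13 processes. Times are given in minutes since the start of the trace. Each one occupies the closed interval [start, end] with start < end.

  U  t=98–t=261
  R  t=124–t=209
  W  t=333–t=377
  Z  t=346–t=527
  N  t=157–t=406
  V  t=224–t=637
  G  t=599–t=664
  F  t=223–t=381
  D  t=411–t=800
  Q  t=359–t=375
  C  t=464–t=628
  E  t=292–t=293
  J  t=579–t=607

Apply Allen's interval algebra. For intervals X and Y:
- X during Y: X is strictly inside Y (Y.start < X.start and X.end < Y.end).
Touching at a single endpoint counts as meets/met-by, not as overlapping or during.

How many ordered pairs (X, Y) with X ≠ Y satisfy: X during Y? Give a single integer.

20

Checking all 156 ordered pairs for relation 'during'; matching pairs in alphabetical order:
(C, D): C during D ✓
(C, V): C during V ✓
(E, F): E during F ✓
(E, N): E during N ✓
(E, V): E during V ✓
(F, N): F during N ✓
(G, D): G during D ✓
(J, C): J during C ✓
(J, D): J during D ✓
(J, V): J during V ✓
(Q, F): Q during F ✓
(Q, N): Q during N ✓
(Q, V): Q during V ✓
(Q, W): Q during W ✓
(Q, Z): Q during Z ✓
(R, U): R during U ✓
(W, F): W during F ✓
(W, N): W during N ✓
(W, V): W during V ✓
(Z, V): Z during V ✓
Count: 20.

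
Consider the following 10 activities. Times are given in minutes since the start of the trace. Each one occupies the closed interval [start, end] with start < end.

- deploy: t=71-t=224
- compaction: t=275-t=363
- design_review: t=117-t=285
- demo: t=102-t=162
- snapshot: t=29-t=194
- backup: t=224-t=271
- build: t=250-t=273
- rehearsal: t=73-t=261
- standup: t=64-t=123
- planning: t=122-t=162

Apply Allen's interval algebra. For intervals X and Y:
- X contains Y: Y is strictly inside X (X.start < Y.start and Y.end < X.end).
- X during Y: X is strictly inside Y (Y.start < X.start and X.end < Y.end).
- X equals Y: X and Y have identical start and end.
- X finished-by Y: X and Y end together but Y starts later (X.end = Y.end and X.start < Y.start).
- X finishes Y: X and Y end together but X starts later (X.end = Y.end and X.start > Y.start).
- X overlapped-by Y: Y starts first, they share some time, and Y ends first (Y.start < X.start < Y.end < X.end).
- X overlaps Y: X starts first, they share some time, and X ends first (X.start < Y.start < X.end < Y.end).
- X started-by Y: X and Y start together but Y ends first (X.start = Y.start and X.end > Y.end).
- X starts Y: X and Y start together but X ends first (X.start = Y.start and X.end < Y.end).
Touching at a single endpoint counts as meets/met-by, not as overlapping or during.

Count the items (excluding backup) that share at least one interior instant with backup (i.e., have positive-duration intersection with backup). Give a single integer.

3

Target backup = [t=224, t=271].
build [t=250, t=273] → overlapped-by → counts.
compaction [t=275, t=363] → after → no.
demo [t=102, t=162] → before → no.
deploy [t=71, t=224] → meets → no.
design_review [t=117, t=285] → contains → counts.
planning [t=122, t=162] → before → no.
rehearsal [t=73, t=261] → overlaps → counts.
snapshot [t=29, t=194] → before → no.
standup [t=64, t=123] → before → no.
Total: 3.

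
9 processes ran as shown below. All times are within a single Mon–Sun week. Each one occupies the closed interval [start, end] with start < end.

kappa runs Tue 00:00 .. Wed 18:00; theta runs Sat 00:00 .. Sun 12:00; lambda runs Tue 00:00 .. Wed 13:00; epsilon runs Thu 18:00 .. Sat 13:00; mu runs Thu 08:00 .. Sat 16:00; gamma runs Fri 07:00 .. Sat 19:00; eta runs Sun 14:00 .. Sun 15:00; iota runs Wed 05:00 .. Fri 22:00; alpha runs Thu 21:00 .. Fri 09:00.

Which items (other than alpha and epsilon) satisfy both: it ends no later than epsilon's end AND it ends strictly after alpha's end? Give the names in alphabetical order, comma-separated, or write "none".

iota

Conditions: its end is no later than epsilon's end (X.end <= Sat 13:00) AND its end is strictly after alpha's end (X.end > Fri 09:00).
eta: end Sun 15:00 <= Sat 13:00? ✗; end Sun 15:00 > Fri 09:00? ✓ → no.
gamma: end Sat 19:00 <= Sat 13:00? ✗; end Sat 19:00 > Fri 09:00? ✓ → no.
iota: end Fri 22:00 <= Sat 13:00? ✓; end Fri 22:00 > Fri 09:00? ✓ → yes.
kappa: end Wed 18:00 <= Sat 13:00? ✓; end Wed 18:00 > Fri 09:00? ✗ → no.
lambda: end Wed 13:00 <= Sat 13:00? ✓; end Wed 13:00 > Fri 09:00? ✗ → no.
mu: end Sat 16:00 <= Sat 13:00? ✗; end Sat 16:00 > Fri 09:00? ✓ → no.
theta: end Sun 12:00 <= Sat 13:00? ✗; end Sun 12:00 > Fri 09:00? ✓ → no.
Result: iota.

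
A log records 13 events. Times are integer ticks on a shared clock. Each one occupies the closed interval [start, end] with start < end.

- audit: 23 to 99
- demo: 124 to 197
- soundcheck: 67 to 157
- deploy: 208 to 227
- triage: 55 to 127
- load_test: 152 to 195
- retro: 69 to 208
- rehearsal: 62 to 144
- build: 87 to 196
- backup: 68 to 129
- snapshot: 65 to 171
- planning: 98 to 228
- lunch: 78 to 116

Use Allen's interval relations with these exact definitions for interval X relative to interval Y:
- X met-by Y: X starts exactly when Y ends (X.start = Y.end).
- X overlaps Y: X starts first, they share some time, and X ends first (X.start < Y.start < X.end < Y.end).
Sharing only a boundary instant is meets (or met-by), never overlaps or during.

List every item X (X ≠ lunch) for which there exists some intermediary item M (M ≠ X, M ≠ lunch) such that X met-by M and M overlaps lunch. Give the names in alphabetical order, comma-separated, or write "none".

none

Target lunch = [78, 116].
Intermediaries M with M overlaps lunch: audit.
Via audit — items with X met-by audit: none.
Union: none.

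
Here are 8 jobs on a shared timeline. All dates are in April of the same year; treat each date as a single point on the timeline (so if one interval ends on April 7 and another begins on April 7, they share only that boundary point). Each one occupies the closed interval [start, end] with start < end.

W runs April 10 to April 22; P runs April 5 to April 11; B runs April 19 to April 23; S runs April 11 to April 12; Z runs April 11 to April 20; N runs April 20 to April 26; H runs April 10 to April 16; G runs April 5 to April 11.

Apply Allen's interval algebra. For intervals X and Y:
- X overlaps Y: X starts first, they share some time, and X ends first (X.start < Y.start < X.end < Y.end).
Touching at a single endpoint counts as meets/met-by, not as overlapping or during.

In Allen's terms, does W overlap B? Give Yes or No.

W = [April 10, April 22], B = [April 19, April 23].
Actual relation of W to B: overlaps.
Asked whether 'overlaps' holds → Yes.

Yes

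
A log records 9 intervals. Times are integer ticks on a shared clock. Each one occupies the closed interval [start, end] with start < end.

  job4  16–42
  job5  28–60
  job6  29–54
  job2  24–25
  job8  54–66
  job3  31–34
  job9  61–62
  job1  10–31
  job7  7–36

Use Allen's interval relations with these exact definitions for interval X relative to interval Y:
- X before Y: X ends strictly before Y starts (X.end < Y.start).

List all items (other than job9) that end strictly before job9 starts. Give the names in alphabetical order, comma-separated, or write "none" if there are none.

Target job9 = [61, 62].
job1 [10, 31] → before → yes.
job2 [24, 25] → before → yes.
job3 [31, 34] → before → yes.
job4 [16, 42] → before → yes.
job5 [28, 60] → before → yes.
job6 [29, 54] → before → yes.
job7 [7, 36] → before → yes.
job8 [54, 66] → contains → no.
Result: job1, job2, job3, job4, job5, job6, job7.

job1, job2, job3, job4, job5, job6, job7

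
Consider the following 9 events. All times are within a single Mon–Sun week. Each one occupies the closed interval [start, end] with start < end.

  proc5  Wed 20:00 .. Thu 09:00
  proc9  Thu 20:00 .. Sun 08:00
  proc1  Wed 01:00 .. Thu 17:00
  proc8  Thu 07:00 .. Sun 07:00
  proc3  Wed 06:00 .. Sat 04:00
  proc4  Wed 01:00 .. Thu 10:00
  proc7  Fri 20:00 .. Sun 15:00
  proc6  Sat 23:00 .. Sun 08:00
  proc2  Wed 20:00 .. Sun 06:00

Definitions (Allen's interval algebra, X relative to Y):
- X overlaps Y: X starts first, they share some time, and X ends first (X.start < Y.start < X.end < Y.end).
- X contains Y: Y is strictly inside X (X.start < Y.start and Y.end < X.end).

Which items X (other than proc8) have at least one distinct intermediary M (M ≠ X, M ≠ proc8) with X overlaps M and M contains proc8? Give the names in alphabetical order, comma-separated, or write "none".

Target proc8 = [Thu 07:00, Sun 07:00].
Intermediaries M with M contains proc8: none.
Union: none.

none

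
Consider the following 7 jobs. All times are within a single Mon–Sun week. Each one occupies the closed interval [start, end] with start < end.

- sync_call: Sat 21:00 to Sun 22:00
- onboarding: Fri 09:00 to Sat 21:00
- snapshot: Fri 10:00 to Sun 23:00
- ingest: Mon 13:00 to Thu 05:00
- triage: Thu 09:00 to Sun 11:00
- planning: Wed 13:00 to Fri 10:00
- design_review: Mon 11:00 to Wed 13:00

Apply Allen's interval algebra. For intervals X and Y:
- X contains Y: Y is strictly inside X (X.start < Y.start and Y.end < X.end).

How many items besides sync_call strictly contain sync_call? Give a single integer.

1

Target sync_call = [Sat 21:00, Sun 22:00].
design_review [Mon 11:00, Wed 13:00] → before → no.
ingest [Mon 13:00, Thu 05:00] → before → no.
onboarding [Fri 09:00, Sat 21:00] → meets → no.
planning [Wed 13:00, Fri 10:00] → before → no.
snapshot [Fri 10:00, Sun 23:00] → contains → counts.
triage [Thu 09:00, Sun 11:00] → overlaps → no.
Total: 1.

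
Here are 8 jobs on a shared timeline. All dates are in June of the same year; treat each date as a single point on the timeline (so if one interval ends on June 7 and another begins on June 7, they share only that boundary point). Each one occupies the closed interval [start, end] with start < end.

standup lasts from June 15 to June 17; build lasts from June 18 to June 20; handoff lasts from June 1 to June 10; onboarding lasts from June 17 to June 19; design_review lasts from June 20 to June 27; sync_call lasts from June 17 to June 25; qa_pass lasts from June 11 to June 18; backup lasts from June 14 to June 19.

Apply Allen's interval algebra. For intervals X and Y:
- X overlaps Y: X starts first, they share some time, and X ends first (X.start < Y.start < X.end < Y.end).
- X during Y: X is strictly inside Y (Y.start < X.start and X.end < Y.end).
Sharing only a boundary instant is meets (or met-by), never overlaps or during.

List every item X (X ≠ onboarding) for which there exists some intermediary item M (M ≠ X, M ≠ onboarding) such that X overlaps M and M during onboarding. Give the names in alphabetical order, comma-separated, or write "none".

Target onboarding = [June 17, June 19].
Intermediaries M with M during onboarding: none.
Union: none.

none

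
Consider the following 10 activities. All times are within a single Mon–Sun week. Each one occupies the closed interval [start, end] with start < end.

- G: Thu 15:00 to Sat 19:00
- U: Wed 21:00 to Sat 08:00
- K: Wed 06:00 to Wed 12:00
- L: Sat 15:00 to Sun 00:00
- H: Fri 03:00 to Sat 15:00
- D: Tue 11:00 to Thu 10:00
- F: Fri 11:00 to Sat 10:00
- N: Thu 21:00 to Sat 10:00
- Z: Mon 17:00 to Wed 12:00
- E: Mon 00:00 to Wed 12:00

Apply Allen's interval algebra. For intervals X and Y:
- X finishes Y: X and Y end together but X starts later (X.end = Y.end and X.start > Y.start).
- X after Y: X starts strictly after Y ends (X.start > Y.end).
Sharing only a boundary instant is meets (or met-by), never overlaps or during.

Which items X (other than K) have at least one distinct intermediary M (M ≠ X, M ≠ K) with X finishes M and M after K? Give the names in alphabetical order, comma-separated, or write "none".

Target K = [Wed 06:00, Wed 12:00].
Intermediaries M with M after K: F, G, H, L, N, U.
Via F — items with X finishes F: none.
Via G — items with X finishes G: none.
Via H — items with X finishes H: none.
Via L — items with X finishes L: none.
Via N — items with X finishes N: F.
Via U — items with X finishes U: none.
Union: F.

F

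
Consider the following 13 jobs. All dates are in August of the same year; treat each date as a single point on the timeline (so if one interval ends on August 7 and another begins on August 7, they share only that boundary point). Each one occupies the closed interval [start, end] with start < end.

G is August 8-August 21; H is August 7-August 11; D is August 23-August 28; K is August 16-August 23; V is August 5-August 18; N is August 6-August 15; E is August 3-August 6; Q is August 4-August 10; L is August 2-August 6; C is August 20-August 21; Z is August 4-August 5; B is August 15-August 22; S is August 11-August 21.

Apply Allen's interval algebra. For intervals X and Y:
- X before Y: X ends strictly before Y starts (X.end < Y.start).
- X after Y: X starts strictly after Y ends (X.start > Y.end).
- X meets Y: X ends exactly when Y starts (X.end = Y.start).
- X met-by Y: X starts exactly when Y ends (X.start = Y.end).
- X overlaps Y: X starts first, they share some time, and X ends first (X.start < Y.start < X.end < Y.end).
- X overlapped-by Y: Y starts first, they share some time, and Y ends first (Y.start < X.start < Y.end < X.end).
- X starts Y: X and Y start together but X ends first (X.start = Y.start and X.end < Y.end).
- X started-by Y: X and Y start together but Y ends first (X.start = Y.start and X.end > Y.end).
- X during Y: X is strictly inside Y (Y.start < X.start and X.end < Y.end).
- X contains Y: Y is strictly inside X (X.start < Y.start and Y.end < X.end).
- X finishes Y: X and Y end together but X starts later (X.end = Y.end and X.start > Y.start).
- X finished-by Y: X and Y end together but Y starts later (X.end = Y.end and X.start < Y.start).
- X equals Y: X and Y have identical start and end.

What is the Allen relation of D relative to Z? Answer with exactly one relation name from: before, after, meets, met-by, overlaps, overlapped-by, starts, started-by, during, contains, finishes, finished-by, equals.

D = [August 23, August 28]; Z = [August 4, August 5].
Compare endpoints: D.start > Z.start, D.start > Z.end, D.end > Z.start, D.end > Z.end.
That pattern is 'after'.

after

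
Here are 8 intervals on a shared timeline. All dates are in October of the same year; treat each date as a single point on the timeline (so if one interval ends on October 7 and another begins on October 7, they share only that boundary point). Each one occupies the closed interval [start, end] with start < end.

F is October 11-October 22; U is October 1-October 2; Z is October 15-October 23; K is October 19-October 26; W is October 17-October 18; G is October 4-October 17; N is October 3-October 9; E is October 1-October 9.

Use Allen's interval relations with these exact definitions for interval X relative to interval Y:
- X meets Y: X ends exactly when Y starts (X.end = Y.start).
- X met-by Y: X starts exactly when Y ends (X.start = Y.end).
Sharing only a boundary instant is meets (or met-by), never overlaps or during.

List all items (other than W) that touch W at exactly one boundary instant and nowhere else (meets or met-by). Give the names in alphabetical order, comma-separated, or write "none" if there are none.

Target W = [October 17, October 18].
E [October 1, October 9] → before → no.
F [October 11, October 22] → contains → no.
G [October 4, October 17] → meets → yes.
K [October 19, October 26] → after → no.
N [October 3, October 9] → before → no.
U [October 1, October 2] → before → no.
Z [October 15, October 23] → contains → no.
Result: G.

G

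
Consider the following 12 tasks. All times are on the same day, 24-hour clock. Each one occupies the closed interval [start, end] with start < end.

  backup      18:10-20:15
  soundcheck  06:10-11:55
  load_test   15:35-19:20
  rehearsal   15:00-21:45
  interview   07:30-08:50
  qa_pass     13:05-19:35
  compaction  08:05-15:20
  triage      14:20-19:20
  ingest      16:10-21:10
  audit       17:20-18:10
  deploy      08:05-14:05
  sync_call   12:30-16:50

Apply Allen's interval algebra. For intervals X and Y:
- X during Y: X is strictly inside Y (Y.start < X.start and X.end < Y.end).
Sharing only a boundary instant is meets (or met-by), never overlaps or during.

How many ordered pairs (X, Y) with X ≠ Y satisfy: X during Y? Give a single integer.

12

Checking all 132 ordered pairs for relation 'during'; matching pairs in alphabetical order:
(audit, ingest): audit during ingest ✓
(audit, load_test): audit during load_test ✓
(audit, qa_pass): audit during qa_pass ✓
(audit, rehearsal): audit during rehearsal ✓
(audit, triage): audit during triage ✓
(backup, ingest): backup during ingest ✓
(backup, rehearsal): backup during rehearsal ✓
(ingest, rehearsal): ingest during rehearsal ✓
(interview, soundcheck): interview during soundcheck ✓
(load_test, qa_pass): load_test during qa_pass ✓
(load_test, rehearsal): load_test during rehearsal ✓
(triage, qa_pass): triage during qa_pass ✓
Count: 12.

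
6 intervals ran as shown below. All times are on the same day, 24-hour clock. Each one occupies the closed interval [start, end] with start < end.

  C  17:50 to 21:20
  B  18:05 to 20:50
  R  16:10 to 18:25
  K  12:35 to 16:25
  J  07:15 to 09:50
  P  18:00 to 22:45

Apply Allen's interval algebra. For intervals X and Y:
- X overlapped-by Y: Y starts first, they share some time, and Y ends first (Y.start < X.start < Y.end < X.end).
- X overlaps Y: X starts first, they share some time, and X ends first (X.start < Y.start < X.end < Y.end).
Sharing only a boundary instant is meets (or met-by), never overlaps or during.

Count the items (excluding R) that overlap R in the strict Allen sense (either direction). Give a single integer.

4

Target R = [16:10, 18:25].
B [18:05, 20:50] → overlapped-by → counts.
C [17:50, 21:20] → overlapped-by → counts.
J [07:15, 09:50] → before → no.
K [12:35, 16:25] → overlaps → counts.
P [18:00, 22:45] → overlapped-by → counts.
Total: 4.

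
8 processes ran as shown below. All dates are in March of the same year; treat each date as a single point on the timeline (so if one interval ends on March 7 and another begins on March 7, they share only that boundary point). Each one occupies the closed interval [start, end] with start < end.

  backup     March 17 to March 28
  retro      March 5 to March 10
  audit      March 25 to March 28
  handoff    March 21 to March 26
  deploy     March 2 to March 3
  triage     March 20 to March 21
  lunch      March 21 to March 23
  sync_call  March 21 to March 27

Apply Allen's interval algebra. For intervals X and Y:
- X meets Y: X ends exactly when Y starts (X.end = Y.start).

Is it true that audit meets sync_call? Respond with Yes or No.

audit = [March 25, March 28], sync_call = [March 21, March 27].
Actual relation of audit to sync_call: overlapped-by.
Asked whether 'meets' holds → No.

No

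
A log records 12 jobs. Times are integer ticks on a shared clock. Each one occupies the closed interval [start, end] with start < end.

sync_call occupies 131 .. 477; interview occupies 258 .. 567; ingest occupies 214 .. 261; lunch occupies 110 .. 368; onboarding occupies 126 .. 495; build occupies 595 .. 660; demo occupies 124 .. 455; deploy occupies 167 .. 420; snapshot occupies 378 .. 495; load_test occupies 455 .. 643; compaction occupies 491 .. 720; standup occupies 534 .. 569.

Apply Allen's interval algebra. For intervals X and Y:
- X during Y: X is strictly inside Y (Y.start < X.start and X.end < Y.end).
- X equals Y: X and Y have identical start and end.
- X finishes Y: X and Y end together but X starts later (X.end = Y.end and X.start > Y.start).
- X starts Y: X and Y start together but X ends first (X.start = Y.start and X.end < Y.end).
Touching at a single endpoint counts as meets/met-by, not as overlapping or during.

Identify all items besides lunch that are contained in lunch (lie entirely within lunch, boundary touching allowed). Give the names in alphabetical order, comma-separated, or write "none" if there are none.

ingest

Target lunch = [110, 368].
build [595, 660] → after → no.
compaction [491, 720] → after → no.
demo [124, 455] → overlapped-by → no.
deploy [167, 420] → overlapped-by → no.
ingest [214, 261] → during → yes.
interview [258, 567] → overlapped-by → no.
load_test [455, 643] → after → no.
onboarding [126, 495] → overlapped-by → no.
snapshot [378, 495] → after → no.
standup [534, 569] → after → no.
sync_call [131, 477] → overlapped-by → no.
Result: ingest.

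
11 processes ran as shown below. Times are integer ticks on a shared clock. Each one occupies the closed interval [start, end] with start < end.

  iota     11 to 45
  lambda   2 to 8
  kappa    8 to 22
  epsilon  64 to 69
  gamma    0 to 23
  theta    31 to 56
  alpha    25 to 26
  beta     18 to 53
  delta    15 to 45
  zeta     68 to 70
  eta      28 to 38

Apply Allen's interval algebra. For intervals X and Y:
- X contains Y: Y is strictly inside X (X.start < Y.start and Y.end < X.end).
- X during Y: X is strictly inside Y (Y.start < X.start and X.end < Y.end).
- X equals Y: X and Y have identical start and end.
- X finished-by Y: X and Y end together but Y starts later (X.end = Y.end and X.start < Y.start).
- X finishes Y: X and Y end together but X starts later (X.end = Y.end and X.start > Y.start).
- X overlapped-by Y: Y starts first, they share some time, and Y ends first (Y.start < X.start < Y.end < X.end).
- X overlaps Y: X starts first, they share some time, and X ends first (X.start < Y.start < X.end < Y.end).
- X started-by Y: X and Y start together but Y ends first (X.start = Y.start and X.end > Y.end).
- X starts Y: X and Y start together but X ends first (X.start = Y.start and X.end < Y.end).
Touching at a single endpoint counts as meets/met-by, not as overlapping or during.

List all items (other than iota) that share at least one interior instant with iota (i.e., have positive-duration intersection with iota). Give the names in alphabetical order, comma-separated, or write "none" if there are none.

alpha, beta, delta, eta, gamma, kappa, theta

Target iota = [11, 45].
alpha [25, 26] → during → yes.
beta [18, 53] → overlapped-by → yes.
delta [15, 45] → finishes → yes.
epsilon [64, 69] → after → no.
eta [28, 38] → during → yes.
gamma [0, 23] → overlaps → yes.
kappa [8, 22] → overlaps → yes.
lambda [2, 8] → before → no.
theta [31, 56] → overlapped-by → yes.
zeta [68, 70] → after → no.
Result: alpha, beta, delta, eta, gamma, kappa, theta.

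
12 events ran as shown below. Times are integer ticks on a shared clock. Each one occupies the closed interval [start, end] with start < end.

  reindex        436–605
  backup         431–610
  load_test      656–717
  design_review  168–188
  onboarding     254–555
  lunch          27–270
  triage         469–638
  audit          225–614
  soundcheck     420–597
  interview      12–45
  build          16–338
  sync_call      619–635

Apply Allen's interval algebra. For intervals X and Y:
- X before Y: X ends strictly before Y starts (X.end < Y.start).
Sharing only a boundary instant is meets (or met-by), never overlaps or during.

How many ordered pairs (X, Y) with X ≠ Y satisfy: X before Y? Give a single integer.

Checking all 132 ordered pairs for relation 'before'; matching pairs in alphabetical order:
(audit, load_test): audit before load_test ✓
(audit, sync_call): audit before sync_call ✓
(backup, load_test): backup before load_test ✓
(backup, sync_call): backup before sync_call ✓
(build, backup): build before backup ✓
(build, load_test): build before load_test ✓
(build, reindex): build before reindex ✓
(build, soundcheck): build before soundcheck ✓
(build, sync_call): build before sync_call ✓
(build, triage): build before triage ✓
(design_review, audit): design_review before audit ✓
(design_review, backup): design_review before backup ✓
(design_review, load_test): design_review before load_test ✓
(design_review, onboarding): design_review before onboarding ✓
(design_review, reindex): design_review before reindex ✓
(design_review, soundcheck): design_review before soundcheck ✓
(design_review, sync_call): design_review before sync_call ✓
(design_review, triage): design_review before triage ✓
(interview, audit): interview before audit ✓
(interview, backup): interview before backup ✓
(interview, design_review): interview before design_review ✓
(interview, load_test): interview before load_test ✓
(interview, onboarding): interview before onboarding ✓
(interview, reindex): interview before reindex ✓
... plus 17 further pairs not listed.
Count: 41.

41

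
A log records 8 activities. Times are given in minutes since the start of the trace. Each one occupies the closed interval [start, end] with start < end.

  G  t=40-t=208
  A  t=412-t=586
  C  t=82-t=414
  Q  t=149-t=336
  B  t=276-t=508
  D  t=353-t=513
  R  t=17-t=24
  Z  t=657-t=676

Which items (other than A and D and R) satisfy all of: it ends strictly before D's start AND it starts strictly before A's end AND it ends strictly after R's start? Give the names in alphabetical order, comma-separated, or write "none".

G, Q

Conditions: its end is strictly before D's start (X.end < t=353) AND its start is strictly before A's end (X.start < t=586) AND its end is strictly after R's start (X.end > t=17).
B: end t=508 < t=353? ✗; start t=276 < t=586? ✓; end t=508 > t=17? ✓ → no.
C: end t=414 < t=353? ✗; start t=82 < t=586? ✓; end t=414 > t=17? ✓ → no.
G: end t=208 < t=353? ✓; start t=40 < t=586? ✓; end t=208 > t=17? ✓ → yes.
Q: end t=336 < t=353? ✓; start t=149 < t=586? ✓; end t=336 > t=17? ✓ → yes.
Z: end t=676 < t=353? ✗; start t=657 < t=586? ✗; end t=676 > t=17? ✓ → no.
Result: G, Q.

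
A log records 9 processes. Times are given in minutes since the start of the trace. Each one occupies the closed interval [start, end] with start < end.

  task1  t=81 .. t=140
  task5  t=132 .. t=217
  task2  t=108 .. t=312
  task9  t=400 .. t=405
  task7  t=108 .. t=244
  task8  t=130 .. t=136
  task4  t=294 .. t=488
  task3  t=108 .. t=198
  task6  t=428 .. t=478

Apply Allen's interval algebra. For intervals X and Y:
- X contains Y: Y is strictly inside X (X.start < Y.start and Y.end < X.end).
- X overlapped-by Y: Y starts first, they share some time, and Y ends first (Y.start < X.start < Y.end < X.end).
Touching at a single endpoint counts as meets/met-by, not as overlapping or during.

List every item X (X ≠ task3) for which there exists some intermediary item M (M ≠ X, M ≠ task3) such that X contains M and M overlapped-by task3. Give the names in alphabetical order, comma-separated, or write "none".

Target task3 = [t=108, t=198].
Intermediaries M with M overlapped-by task3: task5.
Via task5 — items with X contains task5: task2, task7.
Union: task2, task7.

task2, task7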